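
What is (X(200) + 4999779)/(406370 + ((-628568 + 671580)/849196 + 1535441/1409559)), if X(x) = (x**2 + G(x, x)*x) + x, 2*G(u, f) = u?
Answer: 1514188424466171039/121605737130294956 ≈ 12.452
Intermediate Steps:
G(u, f) = u/2
X(x) = x + 3*x**2/2 (X(x) = (x**2 + (x/2)*x) + x = (x**2 + x**2/2) + x = 3*x**2/2 + x = x + 3*x**2/2)
(X(200) + 4999779)/(406370 + ((-628568 + 671580)/849196 + 1535441/1409559)) = ((1/2)*200*(2 + 3*200) + 4999779)/(406370 + ((-628568 + 671580)/849196 + 1535441/1409559)) = ((1/2)*200*(2 + 600) + 4999779)/(406370 + (43012*(1/849196) + 1535441*(1/1409559))) = ((1/2)*200*602 + 4999779)/(406370 + (10753/212299 + 1535441/1409559)) = (60200 + 4999779)/(406370 + 341129576786/299247966141) = 5059979/(121605737130294956/299247966141) = 5059979*(299247966141/121605737130294956) = 1514188424466171039/121605737130294956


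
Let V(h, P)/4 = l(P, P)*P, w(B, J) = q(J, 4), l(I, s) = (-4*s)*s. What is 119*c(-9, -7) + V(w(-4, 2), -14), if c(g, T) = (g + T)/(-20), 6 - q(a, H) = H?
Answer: 219996/5 ≈ 43999.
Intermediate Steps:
q(a, H) = 6 - H
l(I, s) = -4*s**2
w(B, J) = 2 (w(B, J) = 6 - 1*4 = 6 - 4 = 2)
c(g, T) = -T/20 - g/20 (c(g, T) = (T + g)*(-1/20) = -T/20 - g/20)
V(h, P) = -16*P**3 (V(h, P) = 4*((-4*P**2)*P) = 4*(-4*P**3) = -16*P**3)
119*c(-9, -7) + V(w(-4, 2), -14) = 119*(-1/20*(-7) - 1/20*(-9)) - 16*(-14)**3 = 119*(7/20 + 9/20) - 16*(-2744) = 119*(4/5) + 43904 = 476/5 + 43904 = 219996/5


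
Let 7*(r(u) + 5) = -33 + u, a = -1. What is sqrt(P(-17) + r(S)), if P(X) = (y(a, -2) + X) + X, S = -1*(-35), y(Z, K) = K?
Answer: I*sqrt(1995)/7 ≈ 6.3808*I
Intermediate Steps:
S = 35
P(X) = -2 + 2*X (P(X) = (-2 + X) + X = -2 + 2*X)
r(u) = -68/7 + u/7 (r(u) = -5 + (-33 + u)/7 = -5 + (-33/7 + u/7) = -68/7 + u/7)
sqrt(P(-17) + r(S)) = sqrt((-2 + 2*(-17)) + (-68/7 + (1/7)*35)) = sqrt((-2 - 34) + (-68/7 + 5)) = sqrt(-36 - 33/7) = sqrt(-285/7) = I*sqrt(1995)/7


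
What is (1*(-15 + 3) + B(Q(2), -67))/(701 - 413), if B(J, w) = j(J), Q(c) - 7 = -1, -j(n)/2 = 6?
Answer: -1/12 ≈ -0.083333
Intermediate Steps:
j(n) = -12 (j(n) = -2*6 = -12)
Q(c) = 6 (Q(c) = 7 - 1 = 6)
B(J, w) = -12
(1*(-15 + 3) + B(Q(2), -67))/(701 - 413) = (1*(-15 + 3) - 12)/(701 - 413) = (1*(-12) - 12)/288 = (-12 - 12)*(1/288) = -24*1/288 = -1/12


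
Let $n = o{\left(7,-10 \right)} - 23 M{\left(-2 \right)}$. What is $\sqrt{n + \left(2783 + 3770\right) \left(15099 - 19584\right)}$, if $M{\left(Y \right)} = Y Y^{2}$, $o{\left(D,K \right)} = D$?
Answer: $i \sqrt{29390014} \approx 5421.3 i$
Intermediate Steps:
$M{\left(Y \right)} = Y^{3}$
$n = 191$ ($n = 7 - 23 \left(-2\right)^{3} = 7 - -184 = 7 + 184 = 191$)
$\sqrt{n + \left(2783 + 3770\right) \left(15099 - 19584\right)} = \sqrt{191 + \left(2783 + 3770\right) \left(15099 - 19584\right)} = \sqrt{191 + 6553 \left(-4485\right)} = \sqrt{191 - 29390205} = \sqrt{-29390014} = i \sqrt{29390014}$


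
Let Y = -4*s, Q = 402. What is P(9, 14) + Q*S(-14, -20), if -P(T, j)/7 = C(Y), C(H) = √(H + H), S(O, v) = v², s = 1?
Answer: 160800 - 14*I*√2 ≈ 1.608e+5 - 19.799*I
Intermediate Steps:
Y = -4 (Y = -4*1 = -4)
C(H) = √2*√H (C(H) = √(2*H) = √2*√H)
P(T, j) = -14*I*√2 (P(T, j) = -7*√2*√(-4) = -7*√2*2*I = -14*I*√2)
P(9, 14) + Q*S(-14, -20) = -14*I*√2 + 402*(-20)² = -14*I*√2 + 402*400 = -14*I*√2 + 160800 = 160800 - 14*I*√2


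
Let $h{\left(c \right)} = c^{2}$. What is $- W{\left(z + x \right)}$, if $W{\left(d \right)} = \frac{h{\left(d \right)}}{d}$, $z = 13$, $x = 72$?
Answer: $-85$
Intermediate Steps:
$W{\left(d \right)} = d$ ($W{\left(d \right)} = \frac{d^{2}}{d} = d$)
$- W{\left(z + x \right)} = - (13 + 72) = \left(-1\right) 85 = -85$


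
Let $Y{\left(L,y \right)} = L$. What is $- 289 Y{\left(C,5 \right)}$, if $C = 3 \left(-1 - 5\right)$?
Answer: $5202$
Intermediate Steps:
$C = -18$ ($C = 3 \left(-1 - 5\right) = 3 \left(-6\right) = -18$)
$- 289 Y{\left(C,5 \right)} = \left(-289\right) \left(-18\right) = 5202$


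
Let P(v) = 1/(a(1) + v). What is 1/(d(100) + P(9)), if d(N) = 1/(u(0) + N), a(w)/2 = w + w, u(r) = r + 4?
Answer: 104/9 ≈ 11.556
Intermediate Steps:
u(r) = 4 + r
a(w) = 4*w (a(w) = 2*(w + w) = 2*(2*w) = 4*w)
d(N) = 1/(4 + N) (d(N) = 1/((4 + 0) + N) = 1/(4 + N))
P(v) = 1/(4 + v) (P(v) = 1/(4*1 + v) = 1/(4 + v))
1/(d(100) + P(9)) = 1/(1/(4 + 100) + 1/(4 + 9)) = 1/(1/104 + 1/13) = 1/(9/104) = 104/9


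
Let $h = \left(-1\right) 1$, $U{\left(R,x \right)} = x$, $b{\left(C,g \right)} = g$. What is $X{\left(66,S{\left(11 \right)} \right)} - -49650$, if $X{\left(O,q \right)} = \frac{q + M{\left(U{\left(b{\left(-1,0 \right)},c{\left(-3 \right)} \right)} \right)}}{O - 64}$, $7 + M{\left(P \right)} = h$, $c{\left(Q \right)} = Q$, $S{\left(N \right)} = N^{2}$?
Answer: $\frac{99413}{2} \approx 49707.0$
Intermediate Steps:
$h = -1$
$M{\left(P \right)} = -8$ ($M{\left(P \right)} = -7 - 1 = -8$)
$X{\left(O,q \right)} = \frac{-8 + q}{-64 + O}$ ($X{\left(O,q \right)} = \frac{q - 8}{O - 64} = \frac{-8 + q}{-64 + O}$)
$X{\left(66,S{\left(11 \right)} \right)} - -49650 = \frac{-8 + 11^{2}}{-64 + 66} - -49650 = \frac{-8 + 121}{2} + 49650 = \frac{1}{2} \cdot 113 + 49650 = \frac{113}{2} + 49650 = \frac{99413}{2}$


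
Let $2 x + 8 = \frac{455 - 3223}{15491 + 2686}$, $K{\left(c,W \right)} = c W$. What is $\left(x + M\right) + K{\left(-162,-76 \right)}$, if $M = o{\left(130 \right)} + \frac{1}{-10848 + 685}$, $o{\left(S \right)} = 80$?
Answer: $\frac{2288456474419}{184732851} \approx 12388.0$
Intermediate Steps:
$K{\left(c,W \right)} = W c$
$x = - \frac{74092}{18177}$ ($x = -4 + \frac{\left(455 - 3223\right) \frac{1}{15491 + 2686}}{2} = -4 + \frac{\left(-2768\right) \frac{1}{18177}}{2} = -4 + \frac{1}{2} \left(- \frac{2768}{18177}\right) = -4 - \frac{1384}{18177} = - \frac{74092}{18177} \approx -4.0761$)
$M = \frac{813039}{10163}$ ($M = 80 + \frac{1}{-10848 + 685} = 80 + \frac{1}{-10163} = 80 - \frac{1}{10163} = \frac{813039}{10163} \approx 80.0$)
$\left(x + M\right) + K{\left(-162,-76 \right)} = \left(- \frac{74092}{18177} + \frac{813039}{10163}\right) - -12312 = \frac{14025612907}{184732851} + 12312 = \frac{2288456474419}{184732851}$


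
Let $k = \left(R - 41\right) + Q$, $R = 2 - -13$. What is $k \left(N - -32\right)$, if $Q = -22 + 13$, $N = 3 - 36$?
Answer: $35$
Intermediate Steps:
$R = 15$ ($R = 2 + 13 = 15$)
$N = -33$
$Q = -9$
$k = -35$ ($k = \left(15 - 41\right) - 9 = -26 - 9 = -35$)
$k \left(N - -32\right) = - 35 \left(-33 - -32\right) = - 35 \left(-33 + \left(-6 + 38\right)\right) = - 35 \left(-33 + 32\right) = \left(-35\right) \left(-1\right) = 35$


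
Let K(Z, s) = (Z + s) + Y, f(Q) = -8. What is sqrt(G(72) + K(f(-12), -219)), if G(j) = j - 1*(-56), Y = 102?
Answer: sqrt(3) ≈ 1.7320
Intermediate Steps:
G(j) = 56 + j (G(j) = j + 56 = 56 + j)
K(Z, s) = 102 + Z + s (K(Z, s) = (Z + s) + 102 = 102 + Z + s)
sqrt(G(72) + K(f(-12), -219)) = sqrt((56 + 72) + (102 - 8 - 219)) = sqrt(128 - 125) = sqrt(3)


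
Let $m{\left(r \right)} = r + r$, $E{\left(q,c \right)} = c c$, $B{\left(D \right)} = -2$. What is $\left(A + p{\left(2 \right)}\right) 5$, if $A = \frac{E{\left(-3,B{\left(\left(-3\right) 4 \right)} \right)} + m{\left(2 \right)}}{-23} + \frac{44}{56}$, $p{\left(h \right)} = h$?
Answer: $\frac{3925}{322} \approx 12.189$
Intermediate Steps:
$E{\left(q,c \right)} = c^{2}$
$m{\left(r \right)} = 2 r$
$A = \frac{141}{322}$ ($A = \frac{\left(-2\right)^{2} + 2 \cdot 2}{-23} + \frac{44}{56} = \left(4 + 4\right) \left(- \frac{1}{23}\right) + 44 \cdot \frac{1}{56} = 8 \left(- \frac{1}{23}\right) + \frac{11}{14} = - \frac{8}{23} + \frac{11}{14} = \frac{141}{322} \approx 0.43789$)
$\left(A + p{\left(2 \right)}\right) 5 = \left(\frac{141}{322} + 2\right) 5 = \frac{785}{322} \cdot 5 = \frac{3925}{322}$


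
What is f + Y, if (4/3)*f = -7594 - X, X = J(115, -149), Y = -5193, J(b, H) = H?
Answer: -43107/4 ≈ -10777.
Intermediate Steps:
X = -149
f = -22335/4 (f = 3*(-7594 - 1*(-149))/4 = 3*(-7594 + 149)/4 = (¾)*(-7445) = -22335/4 ≈ -5583.8)
f + Y = -22335/4 - 5193 = -43107/4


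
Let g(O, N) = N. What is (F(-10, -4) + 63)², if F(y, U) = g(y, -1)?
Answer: 3844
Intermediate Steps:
F(y, U) = -1
(F(-10, -4) + 63)² = (-1 + 63)² = 62² = 3844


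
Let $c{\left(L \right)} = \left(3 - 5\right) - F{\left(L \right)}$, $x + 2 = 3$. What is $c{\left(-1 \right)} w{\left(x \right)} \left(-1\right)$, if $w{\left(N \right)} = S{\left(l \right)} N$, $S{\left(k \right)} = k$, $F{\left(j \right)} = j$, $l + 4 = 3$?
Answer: $-1$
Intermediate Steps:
$l = -1$ ($l = -4 + 3 = -1$)
$x = 1$ ($x = -2 + 3 = 1$)
$c{\left(L \right)} = -2 - L$ ($c{\left(L \right)} = \left(3 - 5\right) - L = -2 - L$)
$w{\left(N \right)} = - N$
$c{\left(-1 \right)} w{\left(x \right)} \left(-1\right) = \left(-2 - -1\right) \left(\left(-1\right) 1\right) \left(-1\right) = \left(-2 + 1\right) \left(-1\right) \left(-1\right) = \left(-1\right) \left(-1\right) \left(-1\right) = 1 \left(-1\right) = -1$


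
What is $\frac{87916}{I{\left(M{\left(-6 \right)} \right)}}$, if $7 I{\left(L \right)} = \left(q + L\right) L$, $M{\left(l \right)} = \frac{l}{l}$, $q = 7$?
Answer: $\frac{153853}{2} \approx 76927.0$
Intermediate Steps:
$M{\left(l \right)} = 1$
$I{\left(L \right)} = \frac{L \left(7 + L\right)}{7}$ ($I{\left(L \right)} = \frac{\left(7 + L\right) L}{7} = \frac{L \left(7 + L\right)}{7}$)
$\frac{87916}{I{\left(M{\left(-6 \right)} \right)}} = \frac{87916}{\frac{1}{7} \cdot 1 \left(7 + 1\right)} = \frac{87916}{\frac{1}{7} \cdot 1 \cdot 8} = \frac{87916}{\frac{8}{7}} = 87916 \cdot \frac{7}{8} = \frac{153853}{2}$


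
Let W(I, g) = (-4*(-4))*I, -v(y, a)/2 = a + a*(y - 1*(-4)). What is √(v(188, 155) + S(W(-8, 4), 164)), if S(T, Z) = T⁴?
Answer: 3*√29819514 ≈ 16382.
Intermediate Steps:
v(y, a) = -2*a - 2*a*(4 + y) (v(y, a) = -2*(a + a*(y - 1*(-4))) = -2*(a + a*(y + 4)) = -2*(a + a*(4 + y)) = -2*a - 2*a*(4 + y))
W(I, g) = 16*I
√(v(188, 155) + S(W(-8, 4), 164)) = √(-2*155*(5 + 188) + (16*(-8))⁴) = √(-2*155*193 + (-128)⁴) = √(-59830 + 268435456) = √268375626 = 3*√29819514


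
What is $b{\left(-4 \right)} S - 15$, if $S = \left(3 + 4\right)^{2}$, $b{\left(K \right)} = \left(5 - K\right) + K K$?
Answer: $1210$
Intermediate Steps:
$b{\left(K \right)} = 5 + K^{2} - K$ ($b{\left(K \right)} = \left(5 - K\right) + K^{2} = 5 + K^{2} - K$)
$S = 49$ ($S = 7^{2} = 49$)
$b{\left(-4 \right)} S - 15 = \left(5 + \left(-4\right)^{2} - -4\right) 49 - 15 = \left(5 + 16 + 4\right) 49 - 15 = 25 \cdot 49 - 15 = 1225 - 15 = 1210$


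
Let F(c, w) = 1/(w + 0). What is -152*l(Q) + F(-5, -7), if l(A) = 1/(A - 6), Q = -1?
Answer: 151/7 ≈ 21.571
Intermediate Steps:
F(c, w) = 1/w
l(A) = 1/(-6 + A)
-152*l(Q) + F(-5, -7) = -152/(-6 - 1) + 1/(-7) = -152/(-7) - 1/7 = -152*(-1/7) - 1/7 = 152/7 - 1/7 = 151/7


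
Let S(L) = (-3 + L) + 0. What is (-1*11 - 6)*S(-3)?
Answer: 102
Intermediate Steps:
S(L) = -3 + L
(-1*11 - 6)*S(-3) = (-1*11 - 6)*(-3 - 3) = (-11 - 6)*(-6) = -17*(-6) = 102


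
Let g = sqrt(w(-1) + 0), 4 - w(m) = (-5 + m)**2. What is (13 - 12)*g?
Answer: 4*I*sqrt(2) ≈ 5.6569*I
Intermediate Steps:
w(m) = 4 - (-5 + m)**2
g = 4*I*sqrt(2) (g = sqrt((4 - (-5 - 1)**2) + 0) = sqrt((4 - 1*(-6)**2) + 0) = sqrt((4 - 1*36) + 0) = sqrt((4 - 36) + 0) = sqrt(-32 + 0) = sqrt(-32) = 4*I*sqrt(2) ≈ 5.6569*I)
(13 - 12)*g = (13 - 12)*(4*I*sqrt(2)) = 1*(4*I*sqrt(2)) = 4*I*sqrt(2)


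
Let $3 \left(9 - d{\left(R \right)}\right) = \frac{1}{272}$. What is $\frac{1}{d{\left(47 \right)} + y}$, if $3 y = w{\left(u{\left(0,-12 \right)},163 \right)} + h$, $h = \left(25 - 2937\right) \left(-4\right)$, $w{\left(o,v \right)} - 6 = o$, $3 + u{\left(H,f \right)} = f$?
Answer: $\frac{272}{1057717} \approx 0.00025716$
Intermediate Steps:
$u{\left(H,f \right)} = -3 + f$
$w{\left(o,v \right)} = 6 + o$
$h = 11648$ ($h = \left(-2912\right) \left(-4\right) = 11648$)
$d{\left(R \right)} = \frac{7343}{816}$ ($d{\left(R \right)} = 9 - \frac{1}{3 \cdot 272} = 9 - \frac{1}{816} = \frac{7343}{816}$)
$y = \frac{11639}{3}$ ($y = \frac{\left(6 - 15\right) + 11648}{3} = \frac{-9 + 11648}{3} = \frac{1}{3} \cdot 11639 = \frac{11639}{3} \approx 3879.7$)
$\frac{1}{d{\left(47 \right)} + y} = \frac{1}{\frac{7343}{816} + \frac{11639}{3}} = \frac{1}{\frac{1057717}{272}} = \frac{272}{1057717}$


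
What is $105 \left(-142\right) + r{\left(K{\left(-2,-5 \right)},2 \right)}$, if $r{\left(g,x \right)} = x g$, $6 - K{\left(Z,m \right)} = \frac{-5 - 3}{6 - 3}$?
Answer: $- \frac{44678}{3} \approx -14893.0$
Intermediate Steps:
$K{\left(Z,m \right)} = \frac{26}{3}$ ($K{\left(Z,m \right)} = 6 - \frac{-5 - 3}{6 - 3} = 6 - - \frac{8}{3} = 6 + \frac{8}{3} = \frac{26}{3}$)
$r{\left(g,x \right)} = g x$
$105 \left(-142\right) + r{\left(K{\left(-2,-5 \right)},2 \right)} = 105 \left(-142\right) + \frac{26}{3} \cdot 2 = -14910 + \frac{52}{3} = - \frac{44678}{3}$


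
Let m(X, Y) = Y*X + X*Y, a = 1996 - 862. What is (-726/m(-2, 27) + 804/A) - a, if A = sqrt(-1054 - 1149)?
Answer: -20291/18 - 804*I*sqrt(2203)/2203 ≈ -1127.3 - 17.13*I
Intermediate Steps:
a = 1134
m(X, Y) = 2*X*Y (m(X, Y) = X*Y + X*Y = 2*X*Y)
A = I*sqrt(2203) (A = sqrt(-2203) = I*sqrt(2203) ≈ 46.936*I)
(-726/m(-2, 27) + 804/A) - a = (-726/(2*(-2)*27) + 804/((I*sqrt(2203)))) - 1*1134 = (-726/(-108) + 804*(-I*sqrt(2203)/2203)) - 1134 = (-726*(-1/108) - 804*I*sqrt(2203)/2203) - 1134 = (121/18 - 804*I*sqrt(2203)/2203) - 1134 = -20291/18 - 804*I*sqrt(2203)/2203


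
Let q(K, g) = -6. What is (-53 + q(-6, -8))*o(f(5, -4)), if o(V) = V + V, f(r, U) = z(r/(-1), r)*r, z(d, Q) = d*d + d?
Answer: -11800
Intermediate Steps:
z(d, Q) = d + d² (z(d, Q) = d² + d = d + d²)
f(r, U) = -r²*(1 - r) (f(r, U) = ((r/(-1))*(1 + r/(-1)))*r = ((r*(-1))*(1 + r*(-1)))*r = ((-r)*(1 - r))*r = (-r*(1 - r))*r = -r²*(1 - r))
o(V) = 2*V
(-53 + q(-6, -8))*o(f(5, -4)) = (-53 - 6)*(2*(5²*(-1 + 5))) = -118*25*4 = -118*100 = -59*200 = -11800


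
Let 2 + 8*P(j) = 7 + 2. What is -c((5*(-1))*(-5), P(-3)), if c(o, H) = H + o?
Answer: -207/8 ≈ -25.875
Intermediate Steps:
P(j) = 7/8 (P(j) = -¼ + (7 + 2)/8 = -¼ + (⅛)*9 = -¼ + 9/8 = 7/8)
-c((5*(-1))*(-5), P(-3)) = -(7/8 + (5*(-1))*(-5)) = -(7/8 - 5*(-5)) = -(7/8 + 25) = -1*207/8 = -207/8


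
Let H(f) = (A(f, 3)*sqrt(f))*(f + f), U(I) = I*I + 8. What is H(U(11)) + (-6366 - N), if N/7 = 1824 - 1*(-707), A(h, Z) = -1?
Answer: -24083 - 258*sqrt(129) ≈ -27013.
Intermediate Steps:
N = 17717 (N = 7*(1824 - 1*(-707)) = 7*(1824 + 707) = 7*2531 = 17717)
U(I) = 8 + I**2 (U(I) = I**2 + 8 = 8 + I**2)
H(f) = -2*f**(3/2) (H(f) = (-sqrt(f))*(f + f) = (-sqrt(f))*(2*f) = -2*f**(3/2))
H(U(11)) + (-6366 - N) = -2*(8 + 11**2)**(3/2) + (-6366 - 1*17717) = -2*(8 + 121)**(3/2) + (-6366 - 17717) = -258*sqrt(129) - 24083 = -24083 - 258*sqrt(129)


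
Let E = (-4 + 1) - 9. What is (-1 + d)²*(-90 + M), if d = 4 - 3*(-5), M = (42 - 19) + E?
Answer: -25596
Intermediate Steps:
E = -12 (E = -3 - 9 = -12)
M = 11 (M = (42 - 19) - 12 = 23 - 12 = 11)
d = 19 (d = 4 + 15 = 19)
(-1 + d)²*(-90 + M) = (-1 + 19)²*(-90 + 11) = 18²*(-79) = 324*(-79) = -25596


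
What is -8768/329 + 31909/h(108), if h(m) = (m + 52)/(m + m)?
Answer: 283272287/6580 ≈ 43051.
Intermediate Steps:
h(m) = (52 + m)/(2*m) (h(m) = (52 + m)/((2*m)) = (52 + m)*(1/(2*m)) = (52 + m)/(2*m))
-8768/329 + 31909/h(108) = -8768/329 + 31909/(((½)*(52 + 108)/108)) = -8768*1/329 + 31909/(((½)*(1/108)*160)) = -8768/329 + 31909/(20/27) = -8768/329 + 31909*(27/20) = -8768/329 + 861543/20 = 283272287/6580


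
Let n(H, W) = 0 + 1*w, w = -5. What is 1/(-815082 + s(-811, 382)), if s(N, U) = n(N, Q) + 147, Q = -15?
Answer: -1/814940 ≈ -1.2271e-6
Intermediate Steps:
n(H, W) = -5 (n(H, W) = 0 + 1*(-5) = 0 - 5 = -5)
s(N, U) = 142 (s(N, U) = -5 + 147 = 142)
1/(-815082 + s(-811, 382)) = 1/(-815082 + 142) = 1/(-814940) = -1/814940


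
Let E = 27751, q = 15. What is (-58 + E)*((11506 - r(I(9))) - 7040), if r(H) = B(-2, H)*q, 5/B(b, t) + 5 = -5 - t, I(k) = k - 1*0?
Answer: 2351938797/19 ≈ 1.2379e+8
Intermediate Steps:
I(k) = k (I(k) = k + 0 = k)
B(b, t) = 5/(-10 - t) (B(b, t) = 5/(-5 + (-5 - t)) = 5/(-10 - t))
r(H) = -75/(10 + H) (r(H) = -5/(10 + H)*15 = -75/(10 + H))
(-58 + E)*((11506 - r(I(9))) - 7040) = (-58 + 27751)*((11506 - (-75)/(10 + 9)) - 7040) = 27693*((11506 - (-75)/19) - 7040) = 27693*((11506 - 1*(-75/19)) - 7040) = 27693*((11506 + 75/19) - 7040) = 27693*(218689/19 - 7040) = 27693*(84929/19) = 2351938797/19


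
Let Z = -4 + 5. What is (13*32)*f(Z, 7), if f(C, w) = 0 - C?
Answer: -416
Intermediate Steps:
Z = 1
f(C, w) = -C
(13*32)*f(Z, 7) = (13*32)*(-1*1) = 416*(-1) = -416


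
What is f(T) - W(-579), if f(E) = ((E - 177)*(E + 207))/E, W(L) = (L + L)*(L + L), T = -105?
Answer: -46924152/35 ≈ -1.3407e+6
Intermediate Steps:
W(L) = 4*L² (W(L) = (2*L)*(2*L) = 4*L²)
f(E) = (-177 + E)*(207 + E)/E (f(E) = ((-177 + E)*(207 + E))/E = (-177 + E)*(207 + E)/E)
f(T) - W(-579) = (30 - 105 - 36639/(-105)) - 4*(-579)² = (30 - 105 - 36639*(-1/105)) - 4*335241 = (30 - 105 + 12213/35) - 1*1340964 = 9588/35 - 1340964 = -46924152/35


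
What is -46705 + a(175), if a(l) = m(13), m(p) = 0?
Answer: -46705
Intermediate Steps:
a(l) = 0
-46705 + a(175) = -46705 + 0 = -46705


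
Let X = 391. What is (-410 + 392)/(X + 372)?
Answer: -18/763 ≈ -0.023591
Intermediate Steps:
(-410 + 392)/(X + 372) = (-410 + 392)/(391 + 372) = -18/763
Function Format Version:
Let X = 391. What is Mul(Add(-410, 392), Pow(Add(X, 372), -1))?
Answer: Rational(-18, 763) ≈ -0.023591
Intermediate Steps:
Mul(Add(-410, 392), Pow(Add(X, 372), -1)) = Mul(Add(-410, 392), Pow(Add(391, 372), -1)) = Mul(-18, Pow(763, -1)) = Mul(-18, Rational(1, 763)) = Rational(-18, 763)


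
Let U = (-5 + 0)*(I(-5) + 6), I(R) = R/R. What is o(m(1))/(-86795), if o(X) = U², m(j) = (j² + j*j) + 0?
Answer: -245/17359 ≈ -0.014114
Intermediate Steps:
I(R) = 1
U = -35 (U = (-5 + 0)*(1 + 6) = -5*7 = -35)
m(j) = 2*j² (m(j) = (j² + j²) + 0 = 2*j² + 0 = 2*j²)
o(X) = 1225 (o(X) = (-35)² = 1225)
o(m(1))/(-86795) = 1225/(-86795) = 1225*(-1/86795) = -245/17359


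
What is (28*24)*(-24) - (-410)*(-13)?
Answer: -21458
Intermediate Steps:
(28*24)*(-24) - (-410)*(-13) = 672*(-24) - 1*5330 = -16128 - 5330 = -21458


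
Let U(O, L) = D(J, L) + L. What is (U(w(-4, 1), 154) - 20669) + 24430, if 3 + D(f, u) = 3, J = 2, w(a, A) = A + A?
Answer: 3915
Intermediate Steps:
w(a, A) = 2*A
D(f, u) = 0 (D(f, u) = -3 + 3 = 0)
U(O, L) = L (U(O, L) = 0 + L = L)
(U(w(-4, 1), 154) - 20669) + 24430 = (154 - 20669) + 24430 = -20515 + 24430 = 3915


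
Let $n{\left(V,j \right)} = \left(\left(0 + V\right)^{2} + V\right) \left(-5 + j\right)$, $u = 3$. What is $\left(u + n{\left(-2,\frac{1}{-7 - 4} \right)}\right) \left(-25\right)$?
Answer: $\frac{1975}{11} \approx 179.55$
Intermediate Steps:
$n{\left(V,j \right)} = \left(-5 + j\right) \left(V + V^{2}\right)$ ($n{\left(V,j \right)} = \left(V^{2} + V\right) \left(-5 + j\right) = \left(V + V^{2}\right) \left(-5 + j\right) = \left(-5 + j\right) \left(V + V^{2}\right)$)
$\left(u + n{\left(-2,\frac{1}{-7 - 4} \right)}\right) \left(-25\right) = \left(3 - 2 \left(-5 + \frac{1}{-7 - 4} - -10 - \frac{2}{-7 - 4}\right)\right) \left(-25\right) = \left(3 - 2 \left(-5 + \frac{1}{-11} + 10 - \frac{2}{-11}\right)\right) \left(-25\right) = \left(3 - 2 \left(-5 - \frac{1}{11} + 10 - - \frac{2}{11}\right)\right) \left(-25\right) = \left(3 - 2 \left(-5 - \frac{1}{11} + 10 + \frac{2}{11}\right)\right) \left(-25\right) = \left(3 - \frac{112}{11}\right) \left(-25\right) = \left(- \frac{79}{11}\right) \left(-25\right) = \frac{1975}{11}$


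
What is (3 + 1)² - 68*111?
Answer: -7532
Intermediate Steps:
(3 + 1)² - 68*111 = 4² - 7548 = 16 - 7548 = -7532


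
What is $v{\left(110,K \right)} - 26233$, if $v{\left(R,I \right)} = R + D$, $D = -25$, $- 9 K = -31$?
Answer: $-26148$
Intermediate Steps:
$K = \frac{31}{9}$ ($K = \left(- \frac{1}{9}\right) \left(-31\right) = \frac{31}{9} \approx 3.4444$)
$v{\left(R,I \right)} = -25 + R$ ($v{\left(R,I \right)} = R - 25 = -25 + R$)
$v{\left(110,K \right)} - 26233 = \left(-25 + 110\right) - 26233 = 85 - 26233 = -26148$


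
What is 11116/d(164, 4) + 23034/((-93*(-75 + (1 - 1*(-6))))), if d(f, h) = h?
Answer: 2932905/1054 ≈ 2782.6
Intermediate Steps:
11116/d(164, 4) + 23034/((-93*(-75 + (1 - 1*(-6))))) = 11116/4 + 23034/((-93*(-75 + (1 - 1*(-6))))) = 11116*(1/4) + 23034/((-93*(-75 + (1 + 6)))) = 2779 + 23034/((-93*(-75 + 7))) = 2779 + 23034/((-93*(-68))) = 2779 + 23034/6324 = 2779 + 23034*(1/6324) = 2779 + 3839/1054 = 2932905/1054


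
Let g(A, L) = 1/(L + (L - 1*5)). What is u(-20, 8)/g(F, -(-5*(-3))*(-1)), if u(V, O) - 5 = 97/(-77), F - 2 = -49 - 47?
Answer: 7200/77 ≈ 93.506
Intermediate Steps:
F = -94 (F = 2 + (-49 - 47) = 2 - 96 = -94)
u(V, O) = 288/77 (u(V, O) = 5 + 97/(-77) = 5 + 97*(-1/77) = 5 - 97/77 = 288/77)
g(A, L) = 1/(-5 + 2*L) (g(A, L) = 1/(L + (L - 5)) = 1/(L + (-5 + L)) = 1/(-5 + 2*L))
u(-20, 8)/g(F, -(-5*(-3))*(-1)) = 288/(77*(1/(-5 + 2*(-(-5*(-3))*(-1))))) = 288/(77*(1/(-5 + 2*(-15*(-1))))) = 288/(77*(1/(-5 + 2*(-1*(-15))))) = 288/(77*(1/(-5 + 2*15))) = 288/(77*(1/(-5 + 30))) = 288/(77*(1/25)) = (288/77)*25 = 7200/77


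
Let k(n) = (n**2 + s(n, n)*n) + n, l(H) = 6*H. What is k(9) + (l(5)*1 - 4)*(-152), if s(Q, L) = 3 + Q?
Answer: -3754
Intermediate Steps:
k(n) = n + n**2 + n*(3 + n) (k(n) = (n**2 + (3 + n)*n) + n = (n**2 + n*(3 + n)) + n = n + n**2 + n*(3 + n))
k(9) + (l(5)*1 - 4)*(-152) = 2*9*(2 + 9) + ((6*5)*1 - 4)*(-152) = 2*9*11 + (30*1 - 4)*(-152) = 198 + (30 - 4)*(-152) = 198 + 26*(-152) = 198 - 3952 = -3754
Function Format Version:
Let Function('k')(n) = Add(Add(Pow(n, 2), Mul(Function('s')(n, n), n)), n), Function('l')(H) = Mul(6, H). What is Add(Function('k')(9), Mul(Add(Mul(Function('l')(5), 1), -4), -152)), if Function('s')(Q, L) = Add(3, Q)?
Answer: -3754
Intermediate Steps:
Function('k')(n) = Add(n, Pow(n, 2), Mul(n, Add(3, n))) (Function('k')(n) = Add(Add(Pow(n, 2), Mul(Add(3, n), n)), n) = Add(Add(Pow(n, 2), Mul(n, Add(3, n))), n) = Add(n, Pow(n, 2), Mul(n, Add(3, n))))
Add(Function('k')(9), Mul(Add(Mul(Function('l')(5), 1), -4), -152)) = Add(Mul(2, 9, Add(2, 9)), Mul(Add(Mul(Mul(6, 5), 1), -4), -152)) = Add(Mul(2, 9, 11), Mul(Add(Mul(30, 1), -4), -152)) = Add(198, Mul(Add(30, -4), -152)) = Add(198, Mul(26, -152)) = Add(198, -3952) = -3754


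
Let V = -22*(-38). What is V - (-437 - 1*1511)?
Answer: 2784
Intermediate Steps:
V = 836
V - (-437 - 1*1511) = 836 - (-437 - 1*1511) = 836 - (-437 - 1511) = 836 - 1*(-1948) = 836 + 1948 = 2784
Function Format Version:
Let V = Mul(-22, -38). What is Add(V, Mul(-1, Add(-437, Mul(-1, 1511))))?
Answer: 2784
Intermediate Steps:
V = 836
Add(V, Mul(-1, Add(-437, Mul(-1, 1511)))) = Add(836, Mul(-1, Add(-437, Mul(-1, 1511)))) = Add(836, Mul(-1, Add(-437, -1511))) = Add(836, Mul(-1, -1948)) = Add(836, 1948) = 2784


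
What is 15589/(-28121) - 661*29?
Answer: -539067038/28121 ≈ -19170.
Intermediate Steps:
15589/(-28121) - 661*29 = 15589*(-1/28121) - 19169 = -15589/28121 - 19169 = -539067038/28121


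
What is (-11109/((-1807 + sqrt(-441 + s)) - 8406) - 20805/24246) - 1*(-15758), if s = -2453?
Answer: 492018258891071/31222940058 + 3703*I*sqrt(2894)/34769421 ≈ 15758.0 + 0.0057294*I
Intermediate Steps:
(-11109/((-1807 + sqrt(-441 + s)) - 8406) - 20805/24246) - 1*(-15758) = (-11109/((-1807 + sqrt(-441 - 2453)) - 8406) - 20805/24246) - 1*(-15758) = (-11109/((-1807 + sqrt(-2894)) - 8406) - 20805*1/24246) + 15758 = (-11109/((-1807 + I*sqrt(2894)) - 8406) - 6935/8082) + 15758 = (-11109/(-10213 + I*sqrt(2894)) - 6935/8082) + 15758 = (-6935/8082 - 11109/(-10213 + I*sqrt(2894))) + 15758 = 127349221/8082 - 11109/(-10213 + I*sqrt(2894))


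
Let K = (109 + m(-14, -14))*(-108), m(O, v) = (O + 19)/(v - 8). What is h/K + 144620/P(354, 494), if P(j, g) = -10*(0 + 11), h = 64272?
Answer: -312764246/236907 ≈ -1320.2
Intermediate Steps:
P(j, g) = -110 (P(j, g) = -10*11 = -110)
m(O, v) = (19 + O)/(-8 + v)
K = -129222/11 (K = (109 + (19 - 14)/(-8 - 14))*(-108) = (109 + 5/(-22))*(-108) = (109 - 1/22*5)*(-108) = (109 - 5/22)*(-108) = (2393/22)*(-108) = -129222/11 ≈ -11747.)
h/K + 144620/P(354, 494) = 64272/(-129222/11) + 144620/(-110) = 64272*(-11/129222) + 144620*(-1/110) = -117832/21537 - 14462/11 = -312764246/236907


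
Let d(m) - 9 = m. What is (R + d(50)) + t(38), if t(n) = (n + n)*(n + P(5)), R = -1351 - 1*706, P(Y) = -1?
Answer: 814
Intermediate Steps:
d(m) = 9 + m
R = -2057 (R = -1351 - 706 = -2057)
t(n) = 2*n*(-1 + n) (t(n) = (n + n)*(n - 1) = (2*n)*(-1 + n) = 2*n*(-1 + n))
(R + d(50)) + t(38) = (-2057 + (9 + 50)) + 2*38*(-1 + 38) = (-2057 + 59) + 2*38*37 = -1998 + 2812 = 814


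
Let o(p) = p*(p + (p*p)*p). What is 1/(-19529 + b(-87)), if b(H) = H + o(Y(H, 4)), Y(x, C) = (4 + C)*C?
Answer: 1/1029984 ≈ 9.7089e-7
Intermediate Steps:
Y(x, C) = C*(4 + C)
o(p) = p*(p + p³) (o(p) = p*(p + p²*p) = p*(p + p³))
b(H) = 1049600 + H (b(H) = H + ((4*(4 + 4))² + (4*(4 + 4))⁴) = H + ((4*8)² + (4*8)⁴) = H + (32² + 32⁴) = H + (1024 + 1048576) = H + 1049600 = 1049600 + H)
1/(-19529 + b(-87)) = 1/(-19529 + (1049600 - 87)) = 1/(-19529 + 1049513) = 1/1029984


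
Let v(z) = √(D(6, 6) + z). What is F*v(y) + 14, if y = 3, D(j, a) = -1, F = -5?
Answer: 14 - 5*√2 ≈ 6.9289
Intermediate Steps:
v(z) = √(-1 + z)
F*v(y) + 14 = -5*√(-1 + 3) + 14 = -5*√2 + 14 = 14 - 5*√2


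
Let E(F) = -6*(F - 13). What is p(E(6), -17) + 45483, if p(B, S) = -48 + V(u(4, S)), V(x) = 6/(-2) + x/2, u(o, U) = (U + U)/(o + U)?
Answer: 590633/13 ≈ 45433.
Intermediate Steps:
u(o, U) = 2*U/(U + o) (u(o, U) = (2*U)/(U + o) = 2*U/(U + o))
E(F) = 78 - 6*F (E(F) = -6*(-13 + F) = 78 - 6*F)
V(x) = -3 + x/2 (V(x) = 6*(-1/2) + x*(1/2) = -3 + x/2)
p(B, S) = -51 + S/(4 + S) (p(B, S) = -48 + (-3 + (2*S/(S + 4))/2) = -48 + (-3 + (2*S/(4 + S))/2) = -48 + (-3 + S/(4 + S)) = -51 + S/(4 + S))
p(E(6), -17) + 45483 = 2*(-102 - 25*(-17))/(4 - 17) + 45483 = 2*(-102 + 425)/(-13) + 45483 = 2*(-1/13)*323 + 45483 = -646/13 + 45483 = 590633/13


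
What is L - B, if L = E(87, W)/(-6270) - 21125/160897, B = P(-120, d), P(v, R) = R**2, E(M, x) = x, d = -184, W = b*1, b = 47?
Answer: -3104990162959/91711290 ≈ -33856.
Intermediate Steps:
W = 47 (W = 47*1 = 47)
B = 33856 (B = (-184)**2 = 33856)
L = -12728719/91711290 (L = 47/(-6270) - 21125/160897 = 47*(-1/6270) - 21125*1/160897 = -47/6270 - 21125/160897 = -12728719/91711290 ≈ -0.13879)
L - B = -12728719/91711290 - 1*33856 = -12728719/91711290 - 33856 = -3104990162959/91711290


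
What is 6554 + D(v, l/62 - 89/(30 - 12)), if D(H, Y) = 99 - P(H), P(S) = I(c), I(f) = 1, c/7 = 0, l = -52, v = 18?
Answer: 6652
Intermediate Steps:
c = 0 (c = 7*0 = 0)
P(S) = 1
D(H, Y) = 98 (D(H, Y) = 99 - 1*1 = 99 - 1 = 98)
6554 + D(v, l/62 - 89/(30 - 12)) = 6554 + 98 = 6652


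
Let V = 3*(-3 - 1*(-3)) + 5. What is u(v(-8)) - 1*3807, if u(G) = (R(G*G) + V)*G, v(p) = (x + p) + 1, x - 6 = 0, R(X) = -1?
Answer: -3811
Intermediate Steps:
V = 5 (V = 3*(-3 + 3) + 5 = 3*0 + 5 = 0 + 5 = 5)
x = 6 (x = 6 + 0 = 6)
v(p) = 7 + p (v(p) = (6 + p) + 1 = 7 + p)
u(G) = 4*G (u(G) = (-1 + 5)*G = 4*G)
u(v(-8)) - 1*3807 = 4*(7 - 8) - 1*3807 = 4*(-1) - 3807 = -4 - 3807 = -3811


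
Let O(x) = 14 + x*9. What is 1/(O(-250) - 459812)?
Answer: -1/462048 ≈ -2.1643e-6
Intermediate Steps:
O(x) = 14 + 9*x
1/(O(-250) - 459812) = 1/((14 + 9*(-250)) - 459812) = 1/((14 - 2250) - 459812) = 1/(-2236 - 459812) = 1/(-462048) = -1/462048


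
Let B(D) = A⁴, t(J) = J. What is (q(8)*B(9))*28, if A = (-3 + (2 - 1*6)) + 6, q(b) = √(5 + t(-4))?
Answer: 28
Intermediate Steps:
q(b) = 1 (q(b) = √(5 - 4) = √1 = 1)
A = -1 (A = (-3 + (2 - 6)) + 6 = (-3 - 4) + 6 = -7 + 6 = -1)
B(D) = 1 (B(D) = (-1)⁴ = 1)
(q(8)*B(9))*28 = (1*1)*28 = 1*28 = 28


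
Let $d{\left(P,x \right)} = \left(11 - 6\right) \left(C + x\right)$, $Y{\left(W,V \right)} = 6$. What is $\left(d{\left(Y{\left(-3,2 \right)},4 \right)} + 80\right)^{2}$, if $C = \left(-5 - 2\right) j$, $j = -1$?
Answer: $18225$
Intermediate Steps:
$C = 7$ ($C = \left(-5 - 2\right) \left(-1\right) = \left(-7\right) \left(-1\right) = 7$)
$d{\left(P,x \right)} = 35 + 5 x$ ($d{\left(P,x \right)} = \left(11 - 6\right) \left(7 + x\right) = 5 \left(7 + x\right) = 35 + 5 x$)
$\left(d{\left(Y{\left(-3,2 \right)},4 \right)} + 80\right)^{2} = \left(\left(35 + 5 \cdot 4\right) + 80\right)^{2} = \left(\left(35 + 20\right) + 80\right)^{2} = \left(55 + 80\right)^{2} = 135^{2} = 18225$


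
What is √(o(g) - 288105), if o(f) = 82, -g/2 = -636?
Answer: I*√288023 ≈ 536.68*I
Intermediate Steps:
g = 1272 (g = -2*(-636) = 1272)
√(o(g) - 288105) = √(82 - 288105) = √(-288023) = I*√288023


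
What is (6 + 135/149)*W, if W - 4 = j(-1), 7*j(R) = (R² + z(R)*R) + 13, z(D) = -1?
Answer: 6321/149 ≈ 42.423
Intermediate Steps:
j(R) = 13/7 - R/7 + R²/7 (j(R) = ((R² - R) + 13)/7 = (13 + R² - R)/7 = 13/7 - R/7 + R²/7)
W = 43/7 (W = 4 + (13/7 - ⅐*(-1) + (⅐)*(-1)²) = 4 + (13/7 + ⅐ + (⅐)*1) = 4 + (13/7 + ⅐ + ⅐) = 4 + 15/7 = 43/7 ≈ 6.1429)
(6 + 135/149)*W = (6 + 135/149)*(43/7) = (1029/149)*(43/7) = 6321/149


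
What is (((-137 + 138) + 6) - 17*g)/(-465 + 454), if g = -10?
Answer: -177/11 ≈ -16.091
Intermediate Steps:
(((-137 + 138) + 6) - 17*g)/(-465 + 454) = (((-137 + 138) + 6) - 17*(-10))/(-465 + 454) = ((1 + 6) + 170)/(-11) = (7 + 170)*(-1/11) = 177*(-1/11) = -177/11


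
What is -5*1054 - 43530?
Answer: -48800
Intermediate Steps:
-5*1054 - 43530 = -5270 - 43530 = -48800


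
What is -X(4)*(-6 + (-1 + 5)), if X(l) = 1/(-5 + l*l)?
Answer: 2/11 ≈ 0.18182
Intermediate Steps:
X(l) = 1/(-5 + l²)
-X(4)*(-6 + (-1 + 5)) = -(-6 + (-1 + 5))/(-5 + 4²) = -(-6 + 4)/(-5 + 16) = -(-2)/11 = -1*(-2/11) = 2/11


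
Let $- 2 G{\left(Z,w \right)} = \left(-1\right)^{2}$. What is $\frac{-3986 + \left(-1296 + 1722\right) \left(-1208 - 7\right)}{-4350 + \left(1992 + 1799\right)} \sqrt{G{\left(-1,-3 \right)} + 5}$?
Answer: $\frac{782364 \sqrt{2}}{559} \approx 1979.3$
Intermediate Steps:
$G{\left(Z,w \right)} = - \frac{1}{2}$ ($G{\left(Z,w \right)} = - \frac{\left(-1\right)^{2}}{2} = \left(- \frac{1}{2}\right) 1 = - \frac{1}{2}$)
$\frac{-3986 + \left(-1296 + 1722\right) \left(-1208 - 7\right)}{-4350 + \left(1992 + 1799\right)} \sqrt{G{\left(-1,-3 \right)} + 5} = \frac{-3986 + \left(-1296 + 1722\right) \left(-1208 - 7\right)}{-4350 + \left(1992 + 1799\right)} \sqrt{- \frac{1}{2} + 5} = \frac{-3986 + 426 \left(-1215\right)}{-4350 + 3791} \sqrt{\frac{9}{2}} = \frac{-3986 - 517590}{-559} \frac{3 \sqrt{2}}{2} = \left(-521576\right) \left(- \frac{1}{559}\right) \frac{3 \sqrt{2}}{2} = \frac{521576 \frac{3 \sqrt{2}}{2}}{559} = \frac{782364 \sqrt{2}}{559}$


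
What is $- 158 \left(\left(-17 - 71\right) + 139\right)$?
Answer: $-8058$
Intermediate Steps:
$- 158 \left(\left(-17 - 71\right) + 139\right) = - 158 \left(-88 + 139\right) = \left(-158\right) 51 = -8058$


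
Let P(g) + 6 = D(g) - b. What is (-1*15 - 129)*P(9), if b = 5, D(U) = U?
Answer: 288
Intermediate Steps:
P(g) = -11 + g (P(g) = -6 + (g - 1*5) = -6 + (g - 5) = -6 + (-5 + g) = -11 + g)
(-1*15 - 129)*P(9) = (-1*15 - 129)*(-11 + 9) = (-15 - 129)*(-2) = -144*(-2) = 288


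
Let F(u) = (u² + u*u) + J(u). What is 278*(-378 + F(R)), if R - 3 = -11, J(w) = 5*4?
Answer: -63940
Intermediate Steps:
J(w) = 20
R = -8 (R = 3 - 11 = -8)
F(u) = 20 + 2*u² (F(u) = (u² + u*u) + 20 = (u² + u²) + 20 = 2*u² + 20 = 20 + 2*u²)
278*(-378 + F(R)) = 278*(-378 + (20 + 2*(-8)²)) = 278*(-378 + (20 + 2*64)) = 278*(-378 + (20 + 128)) = 278*(-378 + 148) = 278*(-230) = -63940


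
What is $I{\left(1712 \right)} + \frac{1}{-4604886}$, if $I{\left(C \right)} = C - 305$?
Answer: $\frac{6479074601}{4604886} \approx 1407.0$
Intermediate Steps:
$I{\left(C \right)} = -305 + C$
$I{\left(1712 \right)} + \frac{1}{-4604886} = \left(-305 + 1712\right) + \frac{1}{-4604886} = 1407 - \frac{1}{4604886} = \frac{6479074601}{4604886}$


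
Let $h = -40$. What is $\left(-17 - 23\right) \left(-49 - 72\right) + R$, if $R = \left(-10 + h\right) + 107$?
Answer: $4897$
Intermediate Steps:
$R = 57$ ($R = \left(-10 - 40\right) + 107 = -50 + 107 = 57$)
$\left(-17 - 23\right) \left(-49 - 72\right) + R = \left(-17 - 23\right) \left(-49 - 72\right) + 57 = \left(-40\right) \left(-121\right) + 57 = 4840 + 57 = 4897$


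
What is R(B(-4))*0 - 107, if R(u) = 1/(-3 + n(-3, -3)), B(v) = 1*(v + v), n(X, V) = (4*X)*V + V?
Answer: -107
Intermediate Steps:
n(X, V) = V + 4*V*X (n(X, V) = 4*V*X + V = V + 4*V*X)
B(v) = 2*v (B(v) = 1*(2*v) = 2*v)
R(u) = 1/30 (R(u) = 1/(-3 - 3*(1 + 4*(-3))) = 1/(-3 - 3*(1 - 12)) = 1/(-3 - 3*(-11)) = 1/(-3 + 33) = 1/30)
R(B(-4))*0 - 107 = (1/30)*0 - 107 = 0 - 107 = -107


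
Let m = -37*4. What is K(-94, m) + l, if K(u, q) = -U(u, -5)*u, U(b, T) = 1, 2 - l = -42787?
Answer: 42883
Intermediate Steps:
l = 42789 (l = 2 - 1*(-42787) = 2 + 42787 = 42789)
m = -148
K(u, q) = -u
K(-94, m) + l = -1*(-94) + 42789 = 94 + 42789 = 42883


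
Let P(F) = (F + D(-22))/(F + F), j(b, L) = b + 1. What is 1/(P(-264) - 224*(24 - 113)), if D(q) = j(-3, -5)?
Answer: 264/5263237 ≈ 5.0159e-5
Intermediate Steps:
j(b, L) = 1 + b
D(q) = -2 (D(q) = 1 - 3 = -2)
P(F) = (-2 + F)/(2*F) (P(F) = (F - 2)/(F + F) = (-2 + F)/((2*F)) = (-2 + F)*(1/(2*F)) = (-2 + F)/(2*F))
1/(P(-264) - 224*(24 - 113)) = 1/((½)*(-2 - 264)/(-264) - 224*(24 - 113)) = 1/((½)*(-1/264)*(-266) - 224*(-89)) = 1/(133/264 + 19936) = 1/(5263237/264) = 264/5263237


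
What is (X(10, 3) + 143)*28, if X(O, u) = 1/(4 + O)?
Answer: 4006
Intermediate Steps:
(X(10, 3) + 143)*28 = (1/(4 + 10) + 143)*28 = (1/14 + 143)*28 = (2003/14)*28 = 4006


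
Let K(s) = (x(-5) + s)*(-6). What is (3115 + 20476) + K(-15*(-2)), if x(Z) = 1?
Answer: 23405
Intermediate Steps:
K(s) = -6 - 6*s (K(s) = (1 + s)*(-6) = -6 - 6*s)
(3115 + 20476) + K(-15*(-2)) = (3115 + 20476) + (-6 - (-90)*(-2)) = 23591 + (-6 - 6*30) = 23591 + (-6 - 180) = 23591 - 186 = 23405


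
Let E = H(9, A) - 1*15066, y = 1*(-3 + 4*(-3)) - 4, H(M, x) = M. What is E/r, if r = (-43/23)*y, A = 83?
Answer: -346311/817 ≈ -423.88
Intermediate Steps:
y = -19 (y = 1*(-3 - 12) - 4 = 1*(-15) - 4 = -15 - 4 = -19)
r = 817/23 (r = (-43/23)*(-19) = ((1/23)*(-43))*(-19) = -43/23*(-19) = 817/23 ≈ 35.522)
E = -15057 (E = 9 - 1*15066 = 9 - 15066 = -15057)
E/r = -15057/817/23 = -15057*23/817 = -346311/817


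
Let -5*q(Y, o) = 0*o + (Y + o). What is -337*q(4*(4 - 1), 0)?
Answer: 4044/5 ≈ 808.80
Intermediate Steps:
q(Y, o) = -Y/5 - o/5 (q(Y, o) = -(0*o + (Y + o))/5 = -(0 + (Y + o))/5 = -(Y + o)/5 = -Y/5 - o/5)
-337*q(4*(4 - 1), 0) = -337*(-4*(4 - 1)/5 - ⅕*0) = -337*(-4*3/5 + 0) = -337*(-⅕*12 + 0) = -337*(-12/5 + 0) = -337*(-12/5) = 4044/5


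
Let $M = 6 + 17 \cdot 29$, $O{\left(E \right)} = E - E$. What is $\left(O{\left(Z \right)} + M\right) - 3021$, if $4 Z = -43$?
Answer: $-2522$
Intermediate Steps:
$Z = - \frac{43}{4}$ ($Z = \frac{1}{4} \left(-43\right) = - \frac{43}{4} \approx -10.75$)
$O{\left(E \right)} = 0$
$M = 499$ ($M = 6 + 493 = 499$)
$\left(O{\left(Z \right)} + M\right) - 3021 = \left(0 + 499\right) - 3021 = 499 - 3021 = -2522$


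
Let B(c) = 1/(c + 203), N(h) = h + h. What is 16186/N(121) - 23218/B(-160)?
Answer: -120795161/121 ≈ -9.9831e+5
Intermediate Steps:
N(h) = 2*h
B(c) = 1/(203 + c)
16186/N(121) - 23218/B(-160) = 16186/((2*121)) - 23218/(1/(203 - 160)) = 16186/242 - 23218/(1/43) = 16186*(1/242) - 23218/1/43 = 8093/121 - 23218*43 = 8093/121 - 998374 = -120795161/121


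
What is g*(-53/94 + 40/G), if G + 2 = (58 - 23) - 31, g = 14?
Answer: 12789/47 ≈ 272.11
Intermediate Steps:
G = 2 (G = -2 + ((58 - 23) - 31) = -2 + (35 - 31) = -2 + 4 = 2)
g*(-53/94 + 40/G) = 14*(-53/94 + 40/2) = 14*(-53*1/94 + 40*(1/2)) = 14*(-53/94 + 20) = 14*(1827/94) = 12789/47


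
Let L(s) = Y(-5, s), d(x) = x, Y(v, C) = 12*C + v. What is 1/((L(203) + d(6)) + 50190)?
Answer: 1/52627 ≈ 1.9002e-5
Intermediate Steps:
Y(v, C) = v + 12*C
L(s) = -5 + 12*s
1/((L(203) + d(6)) + 50190) = 1/(((-5 + 12*203) + 6) + 50190) = 1/(((-5 + 2436) + 6) + 50190) = 1/((2431 + 6) + 50190) = 1/(2437 + 50190) = 1/52627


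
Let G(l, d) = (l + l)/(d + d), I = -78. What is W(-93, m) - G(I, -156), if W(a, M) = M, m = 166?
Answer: 331/2 ≈ 165.50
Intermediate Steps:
G(l, d) = l/d (G(l, d) = (2*l)/((2*d)) = (2*l)*(1/(2*d)) = l/d)
W(-93, m) - G(I, -156) = 166 - (-78)/(-156) = 166 - (-78)*(-1)/156 = 166 - 1*½ = 166 - ½ = 331/2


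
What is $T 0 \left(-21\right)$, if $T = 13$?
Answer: $0$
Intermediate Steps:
$T 0 \left(-21\right) = 13 \cdot 0 \left(-21\right) = 0 \left(-21\right) = 0$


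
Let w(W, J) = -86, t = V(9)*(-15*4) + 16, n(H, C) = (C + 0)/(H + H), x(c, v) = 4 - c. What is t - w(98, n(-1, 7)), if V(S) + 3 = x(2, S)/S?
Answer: 806/3 ≈ 268.67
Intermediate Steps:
V(S) = -3 + 2/S (V(S) = -3 + (4 - 1*2)/S = -3 + (4 - 2)/S = -3 + 2/S)
n(H, C) = C/(2*H) (n(H, C) = C/((2*H)) = C*(1/(2*H)) = C/(2*H))
t = 548/3 (t = (-3 + 2/9)*(-15*4) + 16 = (-3 + 2*(1/9))*(-60) + 16 = (-3 + 2/9)*(-60) + 16 = -25/9*(-60) + 16 = 500/3 + 16 = 548/3 ≈ 182.67)
t - w(98, n(-1, 7)) = 548/3 - 1*(-86) = 548/3 + 86 = 806/3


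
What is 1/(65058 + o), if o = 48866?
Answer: 1/113924 ≈ 8.7778e-6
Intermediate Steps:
1/(65058 + o) = 1/(65058 + 48866) = 1/113924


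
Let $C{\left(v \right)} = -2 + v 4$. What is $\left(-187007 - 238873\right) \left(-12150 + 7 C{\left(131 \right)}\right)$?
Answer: $3618276480$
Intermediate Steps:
$C{\left(v \right)} = -2 + 4 v$
$\left(-187007 - 238873\right) \left(-12150 + 7 C{\left(131 \right)}\right) = \left(-187007 - 238873\right) \left(-12150 + 7 \left(-2 + 4 \cdot 131\right)\right) = - 425880 \left(-12150 + 7 \left(-2 + 524\right)\right) = - 425880 \left(-12150 + 7 \cdot 522\right) = - 425880 \left(-12150 + 3654\right) = \left(-425880\right) \left(-8496\right) = 3618276480$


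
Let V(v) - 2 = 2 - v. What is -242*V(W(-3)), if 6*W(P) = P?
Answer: -1089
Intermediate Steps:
W(P) = P/6
V(v) = 4 - v (V(v) = 2 + (2 - v) = 4 - v)
-242*V(W(-3)) = -242*(4 - (-3)/6) = -242*(4 - 1*(-½)) = -242*(4 + ½) = -242*9/2 = -1089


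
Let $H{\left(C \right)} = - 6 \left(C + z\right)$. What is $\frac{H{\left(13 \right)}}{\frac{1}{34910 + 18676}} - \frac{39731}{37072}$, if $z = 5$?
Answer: $- \frac{214546380467}{37072} \approx -5.7873 \cdot 10^{6}$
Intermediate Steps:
$H{\left(C \right)} = -30 - 6 C$ ($H{\left(C \right)} = - 6 \left(C + 5\right) = - 6 \left(5 + C\right) = -30 - 6 C$)
$\frac{H{\left(13 \right)}}{\frac{1}{34910 + 18676}} - \frac{39731}{37072} = \frac{-30 - 78}{\frac{1}{34910 + 18676}} - \frac{39731}{37072} = \frac{-30 - 78}{\frac{1}{53586}} - \frac{39731}{37072} = - 108 \frac{1}{\frac{1}{53586}} - \frac{39731}{37072} = \left(-108\right) 53586 - \frac{39731}{37072} = -5787288 - \frac{39731}{37072} = - \frac{214546380467}{37072}$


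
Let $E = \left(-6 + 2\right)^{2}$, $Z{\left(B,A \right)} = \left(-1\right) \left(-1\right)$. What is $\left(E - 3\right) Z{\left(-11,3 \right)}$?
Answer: $13$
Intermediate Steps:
$Z{\left(B,A \right)} = 1$
$E = 16$ ($E = \left(-4\right)^{2} = 16$)
$\left(E - 3\right) Z{\left(-11,3 \right)} = \left(16 - 3\right) 1 = 13 \cdot 1 = 13$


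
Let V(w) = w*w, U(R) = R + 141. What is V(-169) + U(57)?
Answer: 28759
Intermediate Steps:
U(R) = 141 + R
V(w) = w²
V(-169) + U(57) = (-169)² + (141 + 57) = 28561 + 198 = 28759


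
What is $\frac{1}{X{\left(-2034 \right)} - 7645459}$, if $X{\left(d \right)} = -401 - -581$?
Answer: $- \frac{1}{7645279} \approx -1.308 \cdot 10^{-7}$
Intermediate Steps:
$X{\left(d \right)} = 180$ ($X{\left(d \right)} = -401 + 581 = 180$)
$\frac{1}{X{\left(-2034 \right)} - 7645459} = \frac{1}{180 - 7645459} = \frac{1}{-7645279} = - \frac{1}{7645279}$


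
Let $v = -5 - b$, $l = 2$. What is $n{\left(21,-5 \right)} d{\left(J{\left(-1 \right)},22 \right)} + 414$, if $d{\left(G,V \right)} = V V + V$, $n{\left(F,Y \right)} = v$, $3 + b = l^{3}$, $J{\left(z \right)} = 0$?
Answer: $-4646$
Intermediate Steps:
$b = 5$ ($b = -3 + 2^{3} = -3 + 8 = 5$)
$v = -10$ ($v = -5 - 5 = -10$)
$n{\left(F,Y \right)} = -10$
$d{\left(G,V \right)} = V + V^{2}$ ($d{\left(G,V \right)} = V^{2} + V = V + V^{2}$)
$n{\left(21,-5 \right)} d{\left(J{\left(-1 \right)},22 \right)} + 414 = - 10 \cdot 22 \left(1 + 22\right) + 414 = - 10 \cdot 22 \cdot 23 + 414 = \left(-10\right) 506 + 414 = -5060 + 414 = -4646$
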